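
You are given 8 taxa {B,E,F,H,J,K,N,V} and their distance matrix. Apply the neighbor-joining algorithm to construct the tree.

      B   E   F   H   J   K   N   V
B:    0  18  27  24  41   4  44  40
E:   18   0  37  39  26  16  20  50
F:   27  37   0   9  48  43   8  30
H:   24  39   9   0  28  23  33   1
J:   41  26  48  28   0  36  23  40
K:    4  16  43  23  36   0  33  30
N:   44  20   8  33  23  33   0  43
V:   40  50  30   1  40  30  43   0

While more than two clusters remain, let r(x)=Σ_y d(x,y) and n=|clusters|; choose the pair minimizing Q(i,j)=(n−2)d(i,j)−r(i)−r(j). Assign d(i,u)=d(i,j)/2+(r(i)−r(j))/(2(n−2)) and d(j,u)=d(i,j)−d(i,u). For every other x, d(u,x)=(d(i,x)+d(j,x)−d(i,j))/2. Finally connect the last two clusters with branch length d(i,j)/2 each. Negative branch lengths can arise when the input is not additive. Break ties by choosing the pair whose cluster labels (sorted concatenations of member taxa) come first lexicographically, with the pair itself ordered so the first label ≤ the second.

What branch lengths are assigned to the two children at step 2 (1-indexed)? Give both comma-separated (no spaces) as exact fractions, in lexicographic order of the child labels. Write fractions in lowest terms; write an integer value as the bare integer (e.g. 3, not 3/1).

1. join H+V (d=1, Q=-385) ⇒ HV; edges |H|=-71/12, |V|=83/12
  updated: d(B,HV)=63/2, d(E,HV)=44, d(F,HV)=19, d(HV,J)=67/2, d(HV,K)=26, d(HV,N)=75/2
2. join F+N (d=8, Q=-615/2) ⇒ FN; edges |F|=113/20, |N|=47/20
  updated: d(B,FN)=63/2, d(E,FN)=49/2, d(FN,HV)=97/4, d(FN,J)=63/2, d(FN,K)=34
3. join B+K (d=4, Q=-226) ⇒ BK; edges |B|=13/4, |K|=3/4
  updated: d(BK,E)=15, d(BK,FN)=123/4, d(BK,HV)=107/4, d(BK,J)=73/2
4. join BK+E (d=15, Q=-347/2) ⇒ BEK; edges |BK|=89/12, |E|=91/12
  updated: d(BEK,FN)=161/8, d(BEK,HV)=223/8, d(BEK,J)=95/4
5. join BEK+J (d=95/4, Q=-113) ⇒ BEJK; edges |BEK|=61/8, |J|=129/8
  updated: d(BEJK,FN)=223/16, d(BEJK,HV)=301/16
6. join BEJK+FN (d=223/16, Q=-57) ⇒ BEFJKN; edges |BEJK|=17/4, |FN|=155/16
  updated: d(BEFJKN,HV)=233/16
7. join BEFJKN+HV (d=233/16) ⇒ BEFHJKNV; edges |BEFJKN|=233/32, |HV|=233/32
final tree: (((((B:13/4,K:3/4):89/12,E:91/12):61/8,J:129/8):17/4,(F:113/20,N:47/20):155/16):233/32,(H:-71/12,V:83/12):233/32)
total length: 321/4

113/20,47/20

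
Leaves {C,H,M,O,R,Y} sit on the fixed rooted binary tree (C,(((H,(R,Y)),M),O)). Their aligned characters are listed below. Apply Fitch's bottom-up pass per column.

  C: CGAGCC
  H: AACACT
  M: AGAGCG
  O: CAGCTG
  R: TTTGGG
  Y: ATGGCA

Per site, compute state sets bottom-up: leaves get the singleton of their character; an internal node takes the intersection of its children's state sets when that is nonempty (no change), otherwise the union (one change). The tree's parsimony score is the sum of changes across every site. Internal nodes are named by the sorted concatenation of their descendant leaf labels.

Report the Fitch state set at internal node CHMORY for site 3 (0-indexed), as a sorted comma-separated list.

RY@0: {T} ∪ {A} = {A,T} (union, +1)
HRY@0: {A} ∩ {A,T} = {A} (intersection, +0)
HMRY@0: {A} ∩ {A} = {A} (intersection, +0)
HMORY@0: {A} ∪ {C} = {A,C} (union, +1)
CHMORY@0: {C} ∩ {A,C} = {C} (intersection, +0)
RY@1: {T} ∩ {T} = {T} (intersection, +0)
HRY@1: {A} ∪ {T} = {A,T} (union, +1)
HMRY@1: {A,T} ∪ {G} = {A,G,T} (union, +1)
HMORY@1: {A,G,T} ∩ {A} = {A} (intersection, +0)
CHMORY@1: {G} ∪ {A} = {A,G} (union, +1)
RY@2: {T} ∪ {G} = {G,T} (union, +1)
HRY@2: {C} ∪ {G,T} = {C,G,T} (union, +1)
HMRY@2: {C,G,T} ∪ {A} = {A,C,G,T} (union, +1)
HMORY@2: {A,C,G,T} ∩ {G} = {G} (intersection, +0)
CHMORY@2: {A} ∪ {G} = {A,G} (union, +1)
RY@3: {G} ∩ {G} = {G} (intersection, +0)
HRY@3: {A} ∪ {G} = {A,G} (union, +1)
HMRY@3: {A,G} ∩ {G} = {G} (intersection, +0)
HMORY@3: {G} ∪ {C} = {C,G} (union, +1)
CHMORY@3: {G} ∩ {C,G} = {G} (intersection, +0)
RY@4: {G} ∪ {C} = {C,G} (union, +1)
HRY@4: {C} ∩ {C,G} = {C} (intersection, +0)
HMRY@4: {C} ∩ {C} = {C} (intersection, +0)
HMORY@4: {C} ∪ {T} = {C,T} (union, +1)
CHMORY@4: {C} ∩ {C,T} = {C} (intersection, +0)
RY@5: {G} ∪ {A} = {A,G} (union, +1)
HRY@5: {T} ∪ {A,G} = {A,G,T} (union, +1)
HMRY@5: {A,G,T} ∩ {G} = {G} (intersection, +0)
HMORY@5: {G} ∩ {G} = {G} (intersection, +0)
CHMORY@5: {C} ∪ {G} = {C,G} (union, +1)
per-site changes: [2, 3, 4, 2, 2, 3]; total = 16

G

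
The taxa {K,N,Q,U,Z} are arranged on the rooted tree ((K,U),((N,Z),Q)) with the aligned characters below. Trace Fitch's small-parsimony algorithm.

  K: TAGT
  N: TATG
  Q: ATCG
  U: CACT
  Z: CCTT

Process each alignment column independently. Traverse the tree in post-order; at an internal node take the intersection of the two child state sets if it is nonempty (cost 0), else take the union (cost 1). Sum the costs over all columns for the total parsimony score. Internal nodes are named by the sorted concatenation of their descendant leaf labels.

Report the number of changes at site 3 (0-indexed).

KU@0: {T} ∪ {C} = {C,T} (union, +1)
NZ@0: {T} ∪ {C} = {C,T} (union, +1)
NQZ@0: {C,T} ∪ {A} = {A,C,T} (union, +1)
KNQUZ@0: {C,T} ∩ {A,C,T} = {C,T} (intersection, +0)
KU@1: {A} ∩ {A} = {A} (intersection, +0)
NZ@1: {A} ∪ {C} = {A,C} (union, +1)
NQZ@1: {A,C} ∪ {T} = {A,C,T} (union, +1)
KNQUZ@1: {A} ∩ {A,C,T} = {A} (intersection, +0)
KU@2: {G} ∪ {C} = {C,G} (union, +1)
NZ@2: {T} ∩ {T} = {T} (intersection, +0)
NQZ@2: {T} ∪ {C} = {C,T} (union, +1)
KNQUZ@2: {C,G} ∩ {C,T} = {C} (intersection, +0)
KU@3: {T} ∩ {T} = {T} (intersection, +0)
NZ@3: {G} ∪ {T} = {G,T} (union, +1)
NQZ@3: {G,T} ∩ {G} = {G} (intersection, +0)
KNQUZ@3: {T} ∪ {G} = {G,T} (union, +1)
per-site changes: [3, 2, 2, 2]; total = 9

2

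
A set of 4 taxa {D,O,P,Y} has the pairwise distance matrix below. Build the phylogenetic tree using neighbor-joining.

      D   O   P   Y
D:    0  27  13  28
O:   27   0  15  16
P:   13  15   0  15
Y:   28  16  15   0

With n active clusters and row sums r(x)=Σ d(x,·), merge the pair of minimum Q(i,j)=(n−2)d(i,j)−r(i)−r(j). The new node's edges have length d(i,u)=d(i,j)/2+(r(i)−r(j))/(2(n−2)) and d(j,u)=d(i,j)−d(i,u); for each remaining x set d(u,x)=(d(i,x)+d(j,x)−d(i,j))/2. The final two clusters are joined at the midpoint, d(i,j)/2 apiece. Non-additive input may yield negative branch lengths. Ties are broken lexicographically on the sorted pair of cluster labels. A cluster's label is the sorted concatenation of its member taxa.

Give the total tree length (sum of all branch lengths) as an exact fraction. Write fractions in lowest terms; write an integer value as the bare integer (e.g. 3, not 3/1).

143/4

step 1: merge (D,P) at d=13, Q=-85; branch lengths D→51/4, P→1/4; new cluster DP
  updated: d(DP,O)=29/2, d(DP,Y)=15
step 2: merge (DP,O) at d=29/2, Q=-91/2; branch lengths DP→27/4, O→31/4; new cluster DOP
  updated: d(DOP,Y)=33/4
step 3: merge (DOP,Y) at d=33/4; branch lengths DOP→33/8, Y→33/8; new cluster DOPY
final tree: (((D:51/4,P:1/4):27/4,O:31/4):33/8,Y:33/8)
total length: 143/4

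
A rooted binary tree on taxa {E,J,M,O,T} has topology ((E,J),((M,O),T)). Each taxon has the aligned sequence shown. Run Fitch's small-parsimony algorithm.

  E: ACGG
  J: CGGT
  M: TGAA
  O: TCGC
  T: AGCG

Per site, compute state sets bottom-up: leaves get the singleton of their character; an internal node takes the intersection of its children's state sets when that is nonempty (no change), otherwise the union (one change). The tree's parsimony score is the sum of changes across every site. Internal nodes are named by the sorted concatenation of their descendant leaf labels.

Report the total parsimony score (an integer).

9

[col 0] EJ: children E:{A}, J:{C} ∪→ {A,C}; cost 1
[col 0] MO: children M:{T}, O:{T} ∩→ {T}; cost 0
[col 0] MOT: children MO:{T}, T:{A} ∪→ {A,T}; cost 1
[col 0] EJMOT: children EJ:{A,C}, MOT:{A,T} ∩→ {A}; cost 0
[col 1] EJ: children E:{C}, J:{G} ∪→ {C,G}; cost 1
[col 1] MO: children M:{G}, O:{C} ∪→ {C,G}; cost 1
[col 1] MOT: children MO:{C,G}, T:{G} ∩→ {G}; cost 0
[col 1] EJMOT: children EJ:{C,G}, MOT:{G} ∩→ {G}; cost 0
[col 2] EJ: children E:{G}, J:{G} ∩→ {G}; cost 0
[col 2] MO: children M:{A}, O:{G} ∪→ {A,G}; cost 1
[col 2] MOT: children MO:{A,G}, T:{C} ∪→ {A,C,G}; cost 1
[col 2] EJMOT: children EJ:{G}, MOT:{A,C,G} ∩→ {G}; cost 0
[col 3] EJ: children E:{G}, J:{T} ∪→ {G,T}; cost 1
[col 3] MO: children M:{A}, O:{C} ∪→ {A,C}; cost 1
[col 3] MOT: children MO:{A,C}, T:{G} ∪→ {A,C,G}; cost 1
[col 3] EJMOT: children EJ:{G,T}, MOT:{A,C,G} ∩→ {G}; cost 0
per-site changes: [2, 2, 2, 3]; total = 9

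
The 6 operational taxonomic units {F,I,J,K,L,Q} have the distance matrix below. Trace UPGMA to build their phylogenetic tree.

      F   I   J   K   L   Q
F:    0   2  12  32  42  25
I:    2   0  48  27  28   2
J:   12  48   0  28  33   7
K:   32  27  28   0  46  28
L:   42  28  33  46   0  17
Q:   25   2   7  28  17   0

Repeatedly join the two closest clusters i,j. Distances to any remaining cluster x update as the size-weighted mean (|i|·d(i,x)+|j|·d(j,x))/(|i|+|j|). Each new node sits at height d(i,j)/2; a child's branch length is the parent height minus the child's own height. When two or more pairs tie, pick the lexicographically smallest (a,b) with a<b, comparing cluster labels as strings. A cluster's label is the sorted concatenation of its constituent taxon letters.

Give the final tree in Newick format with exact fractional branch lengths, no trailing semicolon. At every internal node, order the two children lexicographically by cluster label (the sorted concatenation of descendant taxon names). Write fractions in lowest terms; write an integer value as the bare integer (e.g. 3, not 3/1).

iteration 1: select F,I (d=2); attach at lengths (1, 1); label the merged cluster FI
  updated: d(FI,J)=30, d(FI,K)=59/2, d(FI,L)=35, d(FI,Q)=27/2
iteration 2: select J,Q (d=7); attach at lengths (7/2, 7/2); label the merged cluster JQ
  updated: d(FI,JQ)=87/4, d(JQ,K)=28, d(JQ,L)=25
iteration 3: select FI,JQ (d=87/4); attach at lengths (79/8, 59/8); label the merged cluster FIJQ
  updated: d(FIJQ,K)=115/4, d(FIJQ,L)=30
iteration 4: select FIJQ,K (d=115/4); attach at lengths (7/2, 115/8); label the merged cluster FIJKQ
  updated: d(FIJKQ,L)=166/5
iteration 5: select FIJKQ,L (d=166/5); attach at lengths (89/40, 83/5); label the merged cluster FIJKLQ
final tree: ((((F:1,I:1):79/8,(J:7/2,Q:7/2):59/8):7/2,K:115/8):89/40,L:83/5)
total length: 1259/20

((((F:1,I:1):79/8,(J:7/2,Q:7/2):59/8):7/2,K:115/8):89/40,L:83/5)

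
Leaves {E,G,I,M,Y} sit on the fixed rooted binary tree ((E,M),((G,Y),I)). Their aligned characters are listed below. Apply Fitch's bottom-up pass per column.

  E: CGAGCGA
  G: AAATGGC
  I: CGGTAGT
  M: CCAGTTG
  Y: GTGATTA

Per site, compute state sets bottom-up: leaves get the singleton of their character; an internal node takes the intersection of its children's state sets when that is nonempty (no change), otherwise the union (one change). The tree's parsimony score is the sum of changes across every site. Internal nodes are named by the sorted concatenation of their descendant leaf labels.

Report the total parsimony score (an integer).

17

[col 0] EM: children E:{C}, M:{C} ∩→ {C}; cost 0
[col 0] GY: children G:{A}, Y:{G} ∪→ {A,G}; cost 1
[col 0] GIY: children GY:{A,G}, I:{C} ∪→ {A,C,G}; cost 1
[col 0] EGIMY: children EM:{C}, GIY:{A,C,G} ∩→ {C}; cost 0
[col 1] EM: children E:{G}, M:{C} ∪→ {C,G}; cost 1
[col 1] GY: children G:{A}, Y:{T} ∪→ {A,T}; cost 1
[col 1] GIY: children GY:{A,T}, I:{G} ∪→ {A,G,T}; cost 1
[col 1] EGIMY: children EM:{C,G}, GIY:{A,G,T} ∩→ {G}; cost 0
[col 2] EM: children E:{A}, M:{A} ∩→ {A}; cost 0
[col 2] GY: children G:{A}, Y:{G} ∪→ {A,G}; cost 1
[col 2] GIY: children GY:{A,G}, I:{G} ∩→ {G}; cost 0
[col 2] EGIMY: children EM:{A}, GIY:{G} ∪→ {A,G}; cost 1
[col 3] EM: children E:{G}, M:{G} ∩→ {G}; cost 0
[col 3] GY: children G:{T}, Y:{A} ∪→ {A,T}; cost 1
[col 3] GIY: children GY:{A,T}, I:{T} ∩→ {T}; cost 0
[col 3] EGIMY: children EM:{G}, GIY:{T} ∪→ {G,T}; cost 1
[col 4] EM: children E:{C}, M:{T} ∪→ {C,T}; cost 1
[col 4] GY: children G:{G}, Y:{T} ∪→ {G,T}; cost 1
[col 4] GIY: children GY:{G,T}, I:{A} ∪→ {A,G,T}; cost 1
[col 4] EGIMY: children EM:{C,T}, GIY:{A,G,T} ∩→ {T}; cost 0
[col 5] EM: children E:{G}, M:{T} ∪→ {G,T}; cost 1
[col 5] GY: children G:{G}, Y:{T} ∪→ {G,T}; cost 1
[col 5] GIY: children GY:{G,T}, I:{G} ∩→ {G}; cost 0
[col 5] EGIMY: children EM:{G,T}, GIY:{G} ∩→ {G}; cost 0
[col 6] EM: children E:{A}, M:{G} ∪→ {A,G}; cost 1
[col 6] GY: children G:{C}, Y:{A} ∪→ {A,C}; cost 1
[col 6] GIY: children GY:{A,C}, I:{T} ∪→ {A,C,T}; cost 1
[col 6] EGIMY: children EM:{A,G}, GIY:{A,C,T} ∩→ {A}; cost 0
per-site changes: [2, 3, 2, 2, 3, 2, 3]; total = 17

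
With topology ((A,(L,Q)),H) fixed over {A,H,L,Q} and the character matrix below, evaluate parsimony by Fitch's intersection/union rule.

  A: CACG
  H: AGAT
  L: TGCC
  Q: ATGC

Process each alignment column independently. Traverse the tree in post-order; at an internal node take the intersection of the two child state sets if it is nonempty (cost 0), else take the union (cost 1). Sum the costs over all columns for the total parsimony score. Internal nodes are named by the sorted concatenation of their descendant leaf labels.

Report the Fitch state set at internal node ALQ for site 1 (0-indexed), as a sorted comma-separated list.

A,G,T

[col 0] LQ: children L:{T}, Q:{A} ∪→ {A,T}; cost 1
[col 0] ALQ: children A:{C}, LQ:{A,T} ∪→ {A,C,T}; cost 1
[col 0] AHLQ: children ALQ:{A,C,T}, H:{A} ∩→ {A}; cost 0
[col 1] LQ: children L:{G}, Q:{T} ∪→ {G,T}; cost 1
[col 1] ALQ: children A:{A}, LQ:{G,T} ∪→ {A,G,T}; cost 1
[col 1] AHLQ: children ALQ:{A,G,T}, H:{G} ∩→ {G}; cost 0
[col 2] LQ: children L:{C}, Q:{G} ∪→ {C,G}; cost 1
[col 2] ALQ: children A:{C}, LQ:{C,G} ∩→ {C}; cost 0
[col 2] AHLQ: children ALQ:{C}, H:{A} ∪→ {A,C}; cost 1
[col 3] LQ: children L:{C}, Q:{C} ∩→ {C}; cost 0
[col 3] ALQ: children A:{G}, LQ:{C} ∪→ {C,G}; cost 1
[col 3] AHLQ: children ALQ:{C,G}, H:{T} ∪→ {C,G,T}; cost 1
per-site changes: [2, 2, 2, 2]; total = 8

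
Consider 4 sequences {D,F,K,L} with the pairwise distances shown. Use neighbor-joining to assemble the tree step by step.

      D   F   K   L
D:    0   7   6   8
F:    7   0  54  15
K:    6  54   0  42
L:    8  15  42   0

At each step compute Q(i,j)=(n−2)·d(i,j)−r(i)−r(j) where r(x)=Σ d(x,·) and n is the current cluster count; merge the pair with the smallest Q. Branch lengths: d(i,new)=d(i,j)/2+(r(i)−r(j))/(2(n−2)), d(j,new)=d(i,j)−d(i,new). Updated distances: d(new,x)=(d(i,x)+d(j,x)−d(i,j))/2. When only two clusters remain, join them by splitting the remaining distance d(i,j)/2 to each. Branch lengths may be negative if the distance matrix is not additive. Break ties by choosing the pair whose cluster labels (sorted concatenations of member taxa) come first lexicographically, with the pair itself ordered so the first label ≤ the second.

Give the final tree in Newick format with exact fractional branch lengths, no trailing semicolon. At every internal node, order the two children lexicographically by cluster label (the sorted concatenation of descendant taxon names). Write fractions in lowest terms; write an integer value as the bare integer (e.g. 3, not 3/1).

(((D:-69/4,K:93/4):69/4,F:41/4):19/8,L:19/8)

1. join D+K (d=6, Q=-111) ⇒ DK; edges |D|=-69/4, |K|=93/4
  updated: d(DK,F)=55/2, d(DK,L)=22
2. join DK+F (d=55/2, Q=-129/2) ⇒ DFK; edges |DK|=69/4, |F|=41/4
  updated: d(DFK,L)=19/4
3. join DFK+L (d=19/4) ⇒ DFKL; edges |DFK|=19/8, |L|=19/8
final tree: (((D:-69/4,K:93/4):69/4,F:41/4):19/8,L:19/8)
total length: 153/4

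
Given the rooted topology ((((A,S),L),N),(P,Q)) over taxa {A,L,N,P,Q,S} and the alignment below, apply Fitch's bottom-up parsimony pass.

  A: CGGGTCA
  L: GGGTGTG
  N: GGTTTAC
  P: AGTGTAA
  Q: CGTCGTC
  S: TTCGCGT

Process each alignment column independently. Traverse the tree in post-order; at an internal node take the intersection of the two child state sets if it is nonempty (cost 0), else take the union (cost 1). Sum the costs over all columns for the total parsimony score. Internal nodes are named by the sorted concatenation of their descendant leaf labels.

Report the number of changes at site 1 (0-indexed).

1

AS@0: {C} ∪ {T} = {C,T} (union, +1)
ALS@0: {C,T} ∪ {G} = {C,G,T} (union, +1)
ALNS@0: {C,G,T} ∩ {G} = {G} (intersection, +0)
PQ@0: {A} ∪ {C} = {A,C} (union, +1)
ALNPQS@0: {G} ∪ {A,C} = {A,C,G} (union, +1)
AS@1: {G} ∪ {T} = {G,T} (union, +1)
ALS@1: {G,T} ∩ {G} = {G} (intersection, +0)
ALNS@1: {G} ∩ {G} = {G} (intersection, +0)
PQ@1: {G} ∩ {G} = {G} (intersection, +0)
ALNPQS@1: {G} ∩ {G} = {G} (intersection, +0)
AS@2: {G} ∪ {C} = {C,G} (union, +1)
ALS@2: {C,G} ∩ {G} = {G} (intersection, +0)
ALNS@2: {G} ∪ {T} = {G,T} (union, +1)
PQ@2: {T} ∩ {T} = {T} (intersection, +0)
ALNPQS@2: {G,T} ∩ {T} = {T} (intersection, +0)
AS@3: {G} ∩ {G} = {G} (intersection, +0)
ALS@3: {G} ∪ {T} = {G,T} (union, +1)
ALNS@3: {G,T} ∩ {T} = {T} (intersection, +0)
PQ@3: {G} ∪ {C} = {C,G} (union, +1)
ALNPQS@3: {T} ∪ {C,G} = {C,G,T} (union, +1)
AS@4: {T} ∪ {C} = {C,T} (union, +1)
ALS@4: {C,T} ∪ {G} = {C,G,T} (union, +1)
ALNS@4: {C,G,T} ∩ {T} = {T} (intersection, +0)
PQ@4: {T} ∪ {G} = {G,T} (union, +1)
ALNPQS@4: {T} ∩ {G,T} = {T} (intersection, +0)
AS@5: {C} ∪ {G} = {C,G} (union, +1)
ALS@5: {C,G} ∪ {T} = {C,G,T} (union, +1)
ALNS@5: {C,G,T} ∪ {A} = {A,C,G,T} (union, +1)
PQ@5: {A} ∪ {T} = {A,T} (union, +1)
ALNPQS@5: {A,C,G,T} ∩ {A,T} = {A,T} (intersection, +0)
AS@6: {A} ∪ {T} = {A,T} (union, +1)
ALS@6: {A,T} ∪ {G} = {A,G,T} (union, +1)
ALNS@6: {A,G,T} ∪ {C} = {A,C,G,T} (union, +1)
PQ@6: {A} ∪ {C} = {A,C} (union, +1)
ALNPQS@6: {A,C,G,T} ∩ {A,C} = {A,C} (intersection, +0)
per-site changes: [4, 1, 2, 3, 3, 4, 4]; total = 21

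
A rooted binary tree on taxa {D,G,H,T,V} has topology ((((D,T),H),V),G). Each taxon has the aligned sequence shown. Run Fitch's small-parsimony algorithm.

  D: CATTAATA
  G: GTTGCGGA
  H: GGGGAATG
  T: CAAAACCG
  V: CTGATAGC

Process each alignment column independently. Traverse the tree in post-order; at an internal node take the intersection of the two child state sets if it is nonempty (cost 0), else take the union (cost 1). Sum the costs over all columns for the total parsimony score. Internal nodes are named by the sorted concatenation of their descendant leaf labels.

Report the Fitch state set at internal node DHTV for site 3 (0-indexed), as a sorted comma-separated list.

DT@0: {C} ∩ {C} = {C} (intersection, +0)
DHT@0: {C} ∪ {G} = {C,G} (union, +1)
DHTV@0: {C,G} ∩ {C} = {C} (intersection, +0)
DGHTV@0: {C} ∪ {G} = {C,G} (union, +1)
DT@1: {A} ∩ {A} = {A} (intersection, +0)
DHT@1: {A} ∪ {G} = {A,G} (union, +1)
DHTV@1: {A,G} ∪ {T} = {A,G,T} (union, +1)
DGHTV@1: {A,G,T} ∩ {T} = {T} (intersection, +0)
DT@2: {T} ∪ {A} = {A,T} (union, +1)
DHT@2: {A,T} ∪ {G} = {A,G,T} (union, +1)
DHTV@2: {A,G,T} ∩ {G} = {G} (intersection, +0)
DGHTV@2: {G} ∪ {T} = {G,T} (union, +1)
DT@3: {T} ∪ {A} = {A,T} (union, +1)
DHT@3: {A,T} ∪ {G} = {A,G,T} (union, +1)
DHTV@3: {A,G,T} ∩ {A} = {A} (intersection, +0)
DGHTV@3: {A} ∪ {G} = {A,G} (union, +1)
DT@4: {A} ∩ {A} = {A} (intersection, +0)
DHT@4: {A} ∩ {A} = {A} (intersection, +0)
DHTV@4: {A} ∪ {T} = {A,T} (union, +1)
DGHTV@4: {A,T} ∪ {C} = {A,C,T} (union, +1)
DT@5: {A} ∪ {C} = {A,C} (union, +1)
DHT@5: {A,C} ∩ {A} = {A} (intersection, +0)
DHTV@5: {A} ∩ {A} = {A} (intersection, +0)
DGHTV@5: {A} ∪ {G} = {A,G} (union, +1)
DT@6: {T} ∪ {C} = {C,T} (union, +1)
DHT@6: {C,T} ∩ {T} = {T} (intersection, +0)
DHTV@6: {T} ∪ {G} = {G,T} (union, +1)
DGHTV@6: {G,T} ∩ {G} = {G} (intersection, +0)
DT@7: {A} ∪ {G} = {A,G} (union, +1)
DHT@7: {A,G} ∩ {G} = {G} (intersection, +0)
DHTV@7: {G} ∪ {C} = {C,G} (union, +1)
DGHTV@7: {C,G} ∪ {A} = {A,C,G} (union, +1)
per-site changes: [2, 2, 3, 3, 2, 2, 2, 3]; total = 19

A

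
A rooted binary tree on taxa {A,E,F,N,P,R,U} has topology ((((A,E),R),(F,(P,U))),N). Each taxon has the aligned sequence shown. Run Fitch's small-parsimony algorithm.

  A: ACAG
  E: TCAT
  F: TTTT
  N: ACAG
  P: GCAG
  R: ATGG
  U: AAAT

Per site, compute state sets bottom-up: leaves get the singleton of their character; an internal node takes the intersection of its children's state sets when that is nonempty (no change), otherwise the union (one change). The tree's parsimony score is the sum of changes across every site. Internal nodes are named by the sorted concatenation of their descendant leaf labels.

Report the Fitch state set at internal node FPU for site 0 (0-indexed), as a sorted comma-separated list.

A,G,T

site 0, node AE: A={A} ∪ E={T} → {A,T} (+1)
site 0, node AER: AE={A,T} ∩ R={A} → {A} (+0)
site 0, node PU: P={G} ∪ U={A} → {A,G} (+1)
site 0, node FPU: F={T} ∪ PU={A,G} → {A,G,T} (+1)
site 0, node AEFPRU: AER={A} ∩ FPU={A,G,T} → {A} (+0)
site 0, node AEFNPRU: AEFPRU={A} ∩ N={A} → {A} (+0)
site 1, node AE: A={C} ∩ E={C} → {C} (+0)
site 1, node AER: AE={C} ∪ R={T} → {C,T} (+1)
site 1, node PU: P={C} ∪ U={A} → {A,C} (+1)
site 1, node FPU: F={T} ∪ PU={A,C} → {A,C,T} (+1)
site 1, node AEFPRU: AER={C,T} ∩ FPU={A,C,T} → {C,T} (+0)
site 1, node AEFNPRU: AEFPRU={C,T} ∩ N={C} → {C} (+0)
site 2, node AE: A={A} ∩ E={A} → {A} (+0)
site 2, node AER: AE={A} ∪ R={G} → {A,G} (+1)
site 2, node PU: P={A} ∩ U={A} → {A} (+0)
site 2, node FPU: F={T} ∪ PU={A} → {A,T} (+1)
site 2, node AEFPRU: AER={A,G} ∩ FPU={A,T} → {A} (+0)
site 2, node AEFNPRU: AEFPRU={A} ∩ N={A} → {A} (+0)
site 3, node AE: A={G} ∪ E={T} → {G,T} (+1)
site 3, node AER: AE={G,T} ∩ R={G} → {G} (+0)
site 3, node PU: P={G} ∪ U={T} → {G,T} (+1)
site 3, node FPU: F={T} ∩ PU={G,T} → {T} (+0)
site 3, node AEFPRU: AER={G} ∪ FPU={T} → {G,T} (+1)
site 3, node AEFNPRU: AEFPRU={G,T} ∩ N={G} → {G} (+0)
per-site changes: [3, 3, 2, 3]; total = 11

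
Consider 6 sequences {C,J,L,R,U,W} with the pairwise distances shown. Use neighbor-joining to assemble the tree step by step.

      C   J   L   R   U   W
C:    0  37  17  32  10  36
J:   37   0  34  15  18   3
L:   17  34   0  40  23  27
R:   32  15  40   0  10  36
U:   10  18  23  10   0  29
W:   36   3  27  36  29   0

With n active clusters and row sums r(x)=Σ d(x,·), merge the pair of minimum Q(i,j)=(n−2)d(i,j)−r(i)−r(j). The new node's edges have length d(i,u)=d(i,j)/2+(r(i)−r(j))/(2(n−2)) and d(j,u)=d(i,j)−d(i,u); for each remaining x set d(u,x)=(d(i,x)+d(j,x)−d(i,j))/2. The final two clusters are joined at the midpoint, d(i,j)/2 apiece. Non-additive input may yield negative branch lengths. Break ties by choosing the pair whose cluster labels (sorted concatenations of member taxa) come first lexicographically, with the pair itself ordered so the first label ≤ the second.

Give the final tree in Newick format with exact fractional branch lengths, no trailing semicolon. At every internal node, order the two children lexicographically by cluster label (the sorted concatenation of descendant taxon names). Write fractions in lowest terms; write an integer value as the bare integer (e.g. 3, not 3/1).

step 1: merge (J,W) at d=3, Q=-226; branch lengths J→-3/2, W→9/2; new cluster JW
  updated: d(C,JW)=35, d(JW,L)=29, d(JW,R)=24, d(JW,U)=22
step 2: merge (C,L) at d=17, Q=-152; branch lengths C→6, L→11; new cluster CL
  updated: d(CL,JW)=47/2, d(CL,R)=55/2, d(CL,U)=8
step 3: merge (CL,U) at d=8, Q=-83; branch lengths CL→35/4, U→-3/4; new cluster CLU
  updated: d(CLU,JW)=75/4, d(CLU,R)=59/4
step 4: merge (CLU,JW) at d=75/4, Q=-115/2; branch lengths CLU→19/4, JW→14; new cluster CJLUW
  updated: d(CJLUW,R)=10
step 5: merge (CJLUW,R) at d=10; branch lengths CJLUW→5, R→5; new cluster CJLRUW
final tree: ((((C:6,L:11):35/4,U:-3/4):19/4,(J:-3/2,W:9/2):14):5,R:5)
total length: 227/4

((((C:6,L:11):35/4,U:-3/4):19/4,(J:-3/2,W:9/2):14):5,R:5)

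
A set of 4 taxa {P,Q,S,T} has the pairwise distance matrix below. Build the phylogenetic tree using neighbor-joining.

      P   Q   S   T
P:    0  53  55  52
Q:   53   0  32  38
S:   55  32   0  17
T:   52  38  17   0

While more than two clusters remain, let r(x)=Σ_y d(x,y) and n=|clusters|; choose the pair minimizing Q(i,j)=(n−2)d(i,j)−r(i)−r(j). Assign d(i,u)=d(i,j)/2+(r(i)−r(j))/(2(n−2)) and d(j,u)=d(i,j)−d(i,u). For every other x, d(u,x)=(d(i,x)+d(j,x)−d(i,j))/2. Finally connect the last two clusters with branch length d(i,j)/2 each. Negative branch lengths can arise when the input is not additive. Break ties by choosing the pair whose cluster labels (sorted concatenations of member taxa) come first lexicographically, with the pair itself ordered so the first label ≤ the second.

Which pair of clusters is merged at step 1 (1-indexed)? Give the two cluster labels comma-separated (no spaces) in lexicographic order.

P,Q

step 1: merge (P,Q) at d=53, Q=-177; branch lengths P→143/4, Q→69/4; new cluster PQ
  updated: d(PQ,S)=17, d(PQ,T)=37/2
step 2: merge (PQ,S) at d=17, Q=-105/2; branch lengths PQ→37/4, S→31/4; new cluster PQS
  updated: d(PQS,T)=37/4
step 3: merge (PQS,T) at d=37/4; branch lengths PQS→37/8, T→37/8; new cluster PQST
final tree: (((P:143/4,Q:69/4):37/4,S:31/4):37/8,T:37/8)
total length: 317/4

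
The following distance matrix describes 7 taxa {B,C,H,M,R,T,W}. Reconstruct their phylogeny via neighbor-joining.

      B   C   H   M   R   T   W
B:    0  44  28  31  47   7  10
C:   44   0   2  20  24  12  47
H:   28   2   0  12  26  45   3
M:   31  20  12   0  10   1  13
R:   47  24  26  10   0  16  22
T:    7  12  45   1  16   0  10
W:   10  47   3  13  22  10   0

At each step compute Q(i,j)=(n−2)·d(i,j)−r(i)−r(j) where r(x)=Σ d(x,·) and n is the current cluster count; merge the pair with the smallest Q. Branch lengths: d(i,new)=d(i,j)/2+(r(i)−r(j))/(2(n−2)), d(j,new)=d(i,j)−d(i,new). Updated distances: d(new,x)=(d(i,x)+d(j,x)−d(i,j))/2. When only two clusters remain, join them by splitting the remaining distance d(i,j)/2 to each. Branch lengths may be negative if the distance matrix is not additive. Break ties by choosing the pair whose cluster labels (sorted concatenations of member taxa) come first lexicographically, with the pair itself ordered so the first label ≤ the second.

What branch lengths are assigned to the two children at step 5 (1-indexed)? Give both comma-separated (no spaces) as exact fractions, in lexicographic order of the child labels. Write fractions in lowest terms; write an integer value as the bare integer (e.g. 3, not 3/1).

31/16,225/16

iteration 1: select C,H (d=2, Q=-255); attach at lengths (43/10, -23/10); label the merged cluster CH
  updated: d(B,CH)=35, d(CH,M)=15, d(CH,R)=24, d(CH,T)=55/2, d(CH,W)=24
iteration 2: select B,W (d=10, Q=-169); attach at lengths (91/8, -11/8); label the merged cluster BW
  updated: d(BW,CH)=49/2, d(BW,M)=17, d(BW,R)=59/2, d(BW,T)=7/2
iteration 3: select BW,T (d=7/2, Q=-112); attach at lengths (37/6, -8/3); label the merged cluster BTW
  updated: d(BTW,CH)=97/4, d(BTW,M)=29/4, d(BTW,R)=21
iteration 4: select BTW,M (d=29/4, Q=-281/4); attach at lengths (139/16, -23/16); label the merged cluster BMTW
  updated: d(BMTW,CH)=16, d(BMTW,R)=95/8
iteration 5: select BMTW,CH (d=16, Q=-415/8); attach at lengths (31/16, 225/16); label the merged cluster BCHMTW
  updated: d(BCHMTW,R)=159/16
iteration 6: select BCHMTW,R (d=159/16); attach at lengths (159/32, 159/32); label the merged cluster BCHMRTW
final tree: (((((B:91/8,W:-11/8):37/6,T:-8/3):139/16,M:-23/16):31/16,(C:43/10,H:-23/10):225/16):159/32,R:159/32)
total length: 779/16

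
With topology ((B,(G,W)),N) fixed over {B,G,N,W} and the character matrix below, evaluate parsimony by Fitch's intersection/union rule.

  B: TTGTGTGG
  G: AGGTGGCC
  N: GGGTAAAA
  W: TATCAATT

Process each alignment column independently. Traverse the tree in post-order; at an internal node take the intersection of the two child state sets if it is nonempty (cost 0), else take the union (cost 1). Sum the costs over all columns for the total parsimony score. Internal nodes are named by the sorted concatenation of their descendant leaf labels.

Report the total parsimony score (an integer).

16

GW@0: {A} ∪ {T} = {A,T} (union, +1)
BGW@0: {T} ∩ {A,T} = {T} (intersection, +0)
BGNW@0: {T} ∪ {G} = {G,T} (union, +1)
GW@1: {G} ∪ {A} = {A,G} (union, +1)
BGW@1: {T} ∪ {A,G} = {A,G,T} (union, +1)
BGNW@1: {A,G,T} ∩ {G} = {G} (intersection, +0)
GW@2: {G} ∪ {T} = {G,T} (union, +1)
BGW@2: {G} ∩ {G,T} = {G} (intersection, +0)
BGNW@2: {G} ∩ {G} = {G} (intersection, +0)
GW@3: {T} ∪ {C} = {C,T} (union, +1)
BGW@3: {T} ∩ {C,T} = {T} (intersection, +0)
BGNW@3: {T} ∩ {T} = {T} (intersection, +0)
GW@4: {G} ∪ {A} = {A,G} (union, +1)
BGW@4: {G} ∩ {A,G} = {G} (intersection, +0)
BGNW@4: {G} ∪ {A} = {A,G} (union, +1)
GW@5: {G} ∪ {A} = {A,G} (union, +1)
BGW@5: {T} ∪ {A,G} = {A,G,T} (union, +1)
BGNW@5: {A,G,T} ∩ {A} = {A} (intersection, +0)
GW@6: {C} ∪ {T} = {C,T} (union, +1)
BGW@6: {G} ∪ {C,T} = {C,G,T} (union, +1)
BGNW@6: {C,G,T} ∪ {A} = {A,C,G,T} (union, +1)
GW@7: {C} ∪ {T} = {C,T} (union, +1)
BGW@7: {G} ∪ {C,T} = {C,G,T} (union, +1)
BGNW@7: {C,G,T} ∪ {A} = {A,C,G,T} (union, +1)
per-site changes: [2, 2, 1, 1, 2, 2, 3, 3]; total = 16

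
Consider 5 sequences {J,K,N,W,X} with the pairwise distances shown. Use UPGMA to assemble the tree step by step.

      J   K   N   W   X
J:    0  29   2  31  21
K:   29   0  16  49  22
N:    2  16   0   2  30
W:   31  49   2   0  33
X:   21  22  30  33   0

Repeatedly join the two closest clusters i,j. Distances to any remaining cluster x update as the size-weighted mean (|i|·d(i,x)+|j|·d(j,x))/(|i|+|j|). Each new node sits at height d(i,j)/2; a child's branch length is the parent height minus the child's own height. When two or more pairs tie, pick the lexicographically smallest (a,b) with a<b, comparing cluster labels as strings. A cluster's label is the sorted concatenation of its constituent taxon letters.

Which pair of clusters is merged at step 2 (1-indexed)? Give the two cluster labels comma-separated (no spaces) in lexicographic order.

JN,W

1. join J+N (d=2) ⇒ JN; edges |J|=1, |N|=1
  updated: d(JN,K)=45/2, d(JN,W)=33/2, d(JN,X)=51/2
2. join JN+W (d=33/2) ⇒ JNW; edges |JN|=29/4, |W|=33/4
  updated: d(JNW,K)=94/3, d(JNW,X)=28
3. join K+X (d=22) ⇒ KX; edges |K|=11, |X|=11
  updated: d(JNW,KX)=89/3
4. join JNW+KX (d=89/3) ⇒ JKNWX; edges |JNW|=79/12, |KX|=23/6
final tree: (((J:1,N:1):29/4,W:33/4):79/12,(K:11,X:11):23/6)
total length: 599/12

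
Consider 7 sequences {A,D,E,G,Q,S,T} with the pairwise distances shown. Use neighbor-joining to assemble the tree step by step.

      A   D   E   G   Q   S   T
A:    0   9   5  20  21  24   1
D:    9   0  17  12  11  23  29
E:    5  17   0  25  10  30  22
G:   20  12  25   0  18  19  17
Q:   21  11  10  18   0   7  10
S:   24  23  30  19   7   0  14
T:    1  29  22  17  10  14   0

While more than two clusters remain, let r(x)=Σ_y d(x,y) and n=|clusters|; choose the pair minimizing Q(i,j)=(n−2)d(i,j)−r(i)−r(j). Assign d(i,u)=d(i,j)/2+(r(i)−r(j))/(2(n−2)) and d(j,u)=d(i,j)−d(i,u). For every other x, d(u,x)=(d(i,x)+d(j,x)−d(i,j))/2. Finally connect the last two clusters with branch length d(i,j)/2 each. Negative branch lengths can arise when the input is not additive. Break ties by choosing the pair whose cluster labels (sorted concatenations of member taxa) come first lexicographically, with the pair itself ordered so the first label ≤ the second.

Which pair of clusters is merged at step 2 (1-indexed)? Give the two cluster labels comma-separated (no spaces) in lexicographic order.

Q,S

1. join A+T (d=1, Q=-168) ⇒ AT; edges |A|=-4/5, |T|=9/5
  updated: d(AT,D)=37/2, d(AT,E)=13, d(AT,G)=18, d(AT,Q)=15, d(AT,S)=37/2
2. join Q+S (d=7, Q=-261/2) ⇒ QS; edges |Q|=-17/16, |S|=129/16
  updated: d(AT,QS)=53/4, d(D,QS)=27/2, d(E,QS)=33/2, d(G,QS)=15
3. join AT+E (d=13, Q=-381/4) ⇒ AET; edges |AT|=121/24, |E|=191/24
  updated: d(AET,D)=45/4, d(AET,G)=15, d(AET,QS)=67/8
4. join AET+QS (d=67/8, Q=-219/4) ⇒ AEQST; edges |AET|=29/8, |QS|=19/4
  updated: d(AEQST,D)=131/16, d(AEQST,G)=173/16
5. join AEQST+D (d=131/16, Q=-31) ⇒ ADEQST; edges |AEQST|=7/2, |D|=75/16
  updated: d(ADEQST,G)=117/16
6. join ADEQST+G (d=117/16) ⇒ ADEGQST; edges |ADEQST|=117/32, |G|=117/32
final tree: (((((A:-4/5,T:9/5):121/24,E:191/24):29/8,(Q:-17/16,S:129/16):19/4):7/2,D:75/16):117/32,G:117/32)
total length: 359/8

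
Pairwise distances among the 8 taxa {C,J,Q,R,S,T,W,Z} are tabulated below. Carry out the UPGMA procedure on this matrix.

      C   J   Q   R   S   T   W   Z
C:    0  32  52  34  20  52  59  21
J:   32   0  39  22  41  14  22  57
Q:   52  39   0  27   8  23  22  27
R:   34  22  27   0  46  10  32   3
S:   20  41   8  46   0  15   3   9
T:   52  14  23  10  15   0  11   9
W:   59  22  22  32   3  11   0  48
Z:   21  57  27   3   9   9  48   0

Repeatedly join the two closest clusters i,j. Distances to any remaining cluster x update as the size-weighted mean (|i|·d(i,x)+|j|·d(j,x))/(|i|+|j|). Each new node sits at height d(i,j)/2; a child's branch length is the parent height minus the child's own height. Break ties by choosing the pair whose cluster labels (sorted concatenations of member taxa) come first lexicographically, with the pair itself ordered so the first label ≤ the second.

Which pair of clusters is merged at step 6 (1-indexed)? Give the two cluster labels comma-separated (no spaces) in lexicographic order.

C,J

iteration 1: select R,Z (d=3); attach at lengths (3/2, 3/2); label the merged cluster RZ
  updated: d(C,RZ)=55/2, d(J,RZ)=79/2, d(Q,RZ)=27, d(RZ,S)=55/2, d(RZ,T)=19/2, d(RZ,W)=40
iteration 2: select S,W (d=3); attach at lengths (3/2, 3/2); label the merged cluster SW
  updated: d(C,SW)=79/2, d(J,SW)=63/2, d(Q,SW)=15, d(RZ,SW)=135/4, d(SW,T)=13
iteration 3: select RZ,T (d=19/2); attach at lengths (13/4, 19/4); label the merged cluster RTZ
  updated: d(C,RTZ)=107/3, d(J,RTZ)=31, d(Q,RTZ)=77/3, d(RTZ,SW)=161/6
iteration 4: select Q,SW (d=15); attach at lengths (15/2, 6); label the merged cluster QSW
  updated: d(C,QSW)=131/3, d(J,QSW)=34, d(QSW,RTZ)=238/9
iteration 5: select QSW,RTZ (d=238/9); attach at lengths (103/18, 305/36); label the merged cluster QRSTWZ
  updated: d(C,QRSTWZ)=119/3, d(J,QRSTWZ)=65/2
iteration 6: select C,J (d=32); attach at lengths (16, 16); label the merged cluster CJ
  updated: d(CJ,QRSTWZ)=433/12
iteration 7: select CJ,QRSTWZ (d=433/12); attach at lengths (49/24, 347/72); label the merged cluster CJQRSTWZ
final tree: ((C:16,J:16):49/24,((Q:15/2,(S:3/2,W:3/2):6):103/18,((R:3/2,Z:3/2):13/4,T:19/4):305/36):347/72)
total length: 725/9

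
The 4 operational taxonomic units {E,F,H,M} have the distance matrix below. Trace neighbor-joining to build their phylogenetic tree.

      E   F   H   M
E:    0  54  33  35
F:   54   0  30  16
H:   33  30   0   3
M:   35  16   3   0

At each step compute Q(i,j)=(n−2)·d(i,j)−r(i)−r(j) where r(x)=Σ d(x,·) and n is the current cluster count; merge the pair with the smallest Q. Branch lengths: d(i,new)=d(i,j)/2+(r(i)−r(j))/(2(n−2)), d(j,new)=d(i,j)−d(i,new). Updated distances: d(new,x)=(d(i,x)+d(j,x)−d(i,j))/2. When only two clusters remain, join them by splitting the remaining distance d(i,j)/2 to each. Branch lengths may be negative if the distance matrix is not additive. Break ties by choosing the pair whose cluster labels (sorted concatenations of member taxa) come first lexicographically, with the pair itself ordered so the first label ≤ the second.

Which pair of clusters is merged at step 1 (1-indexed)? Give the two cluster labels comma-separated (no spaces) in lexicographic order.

E,H

1. join E+H (d=33, Q=-122) ⇒ EH; edges |E|=61/2, |H|=5/2
  updated: d(EH,F)=51/2, d(EH,M)=5/2
2. join EH+F (d=51/2, Q=-44) ⇒ EFH; edges |EH|=6, |F|=39/2
  updated: d(EFH,M)=-7/2
3. join EFH+M (d=-7/2) ⇒ EFHM; edges |EFH|=-7/4, |M|=-7/4
final tree: (((E:61/2,H:5/2):6,F:39/2):-7/4,M:-7/4)
total length: 55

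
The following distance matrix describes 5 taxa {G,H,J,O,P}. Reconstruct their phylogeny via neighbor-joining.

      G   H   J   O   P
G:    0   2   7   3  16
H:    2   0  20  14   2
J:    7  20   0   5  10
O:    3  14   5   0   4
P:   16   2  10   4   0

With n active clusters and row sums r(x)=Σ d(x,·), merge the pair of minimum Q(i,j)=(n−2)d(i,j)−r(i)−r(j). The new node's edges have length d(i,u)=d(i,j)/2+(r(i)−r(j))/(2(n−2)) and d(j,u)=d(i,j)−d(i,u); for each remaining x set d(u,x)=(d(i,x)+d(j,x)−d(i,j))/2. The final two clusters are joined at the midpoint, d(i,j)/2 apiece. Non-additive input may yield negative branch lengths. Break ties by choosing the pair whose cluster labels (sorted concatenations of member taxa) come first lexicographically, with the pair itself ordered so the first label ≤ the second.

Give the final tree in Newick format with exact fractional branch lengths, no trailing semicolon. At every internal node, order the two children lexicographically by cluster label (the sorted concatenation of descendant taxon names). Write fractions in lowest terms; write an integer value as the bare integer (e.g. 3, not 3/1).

step 1: merge (H,P) at d=2, Q=-64; branch lengths H→2, P→0; new cluster HP
  updated: d(G,HP)=8, d(HP,J)=14, d(HP,O)=8
step 2: merge (G,HP) at d=8, Q=-32; branch lengths G→1, HP→7; new cluster GHP
  updated: d(GHP,J)=13/2, d(GHP,O)=3/2
step 3: merge (GHP,J) at d=13/2, Q=-13; branch lengths GHP→3/2, J→5; new cluster GHJP
  updated: d(GHJP,O)=0
step 4: merge (GHJP,O) at d=0; branch lengths GHJP→0, O→0; new cluster GHJOP
final tree: (((G:1,(H:2,P:0):7):3/2,J:5):0,O:0)
total length: 33/2

(((G:1,(H:2,P:0):7):3/2,J:5):0,O:0)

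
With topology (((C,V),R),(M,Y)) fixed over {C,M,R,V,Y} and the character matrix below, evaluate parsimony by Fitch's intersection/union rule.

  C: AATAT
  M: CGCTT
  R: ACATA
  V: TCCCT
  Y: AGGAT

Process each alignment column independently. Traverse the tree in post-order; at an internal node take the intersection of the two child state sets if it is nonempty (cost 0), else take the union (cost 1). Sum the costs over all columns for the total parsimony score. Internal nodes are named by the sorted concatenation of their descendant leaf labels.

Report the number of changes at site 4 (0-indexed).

1

[col 0] CV: children C:{A}, V:{T} ∪→ {A,T}; cost 1
[col 0] CRV: children CV:{A,T}, R:{A} ∩→ {A}; cost 0
[col 0] MY: children M:{C}, Y:{A} ∪→ {A,C}; cost 1
[col 0] CMRVY: children CRV:{A}, MY:{A,C} ∩→ {A}; cost 0
[col 1] CV: children C:{A}, V:{C} ∪→ {A,C}; cost 1
[col 1] CRV: children CV:{A,C}, R:{C} ∩→ {C}; cost 0
[col 1] MY: children M:{G}, Y:{G} ∩→ {G}; cost 0
[col 1] CMRVY: children CRV:{C}, MY:{G} ∪→ {C,G}; cost 1
[col 2] CV: children C:{T}, V:{C} ∪→ {C,T}; cost 1
[col 2] CRV: children CV:{C,T}, R:{A} ∪→ {A,C,T}; cost 1
[col 2] MY: children M:{C}, Y:{G} ∪→ {C,G}; cost 1
[col 2] CMRVY: children CRV:{A,C,T}, MY:{C,G} ∩→ {C}; cost 0
[col 3] CV: children C:{A}, V:{C} ∪→ {A,C}; cost 1
[col 3] CRV: children CV:{A,C}, R:{T} ∪→ {A,C,T}; cost 1
[col 3] MY: children M:{T}, Y:{A} ∪→ {A,T}; cost 1
[col 3] CMRVY: children CRV:{A,C,T}, MY:{A,T} ∩→ {A,T}; cost 0
[col 4] CV: children C:{T}, V:{T} ∩→ {T}; cost 0
[col 4] CRV: children CV:{T}, R:{A} ∪→ {A,T}; cost 1
[col 4] MY: children M:{T}, Y:{T} ∩→ {T}; cost 0
[col 4] CMRVY: children CRV:{A,T}, MY:{T} ∩→ {T}; cost 0
per-site changes: [2, 2, 3, 3, 1]; total = 11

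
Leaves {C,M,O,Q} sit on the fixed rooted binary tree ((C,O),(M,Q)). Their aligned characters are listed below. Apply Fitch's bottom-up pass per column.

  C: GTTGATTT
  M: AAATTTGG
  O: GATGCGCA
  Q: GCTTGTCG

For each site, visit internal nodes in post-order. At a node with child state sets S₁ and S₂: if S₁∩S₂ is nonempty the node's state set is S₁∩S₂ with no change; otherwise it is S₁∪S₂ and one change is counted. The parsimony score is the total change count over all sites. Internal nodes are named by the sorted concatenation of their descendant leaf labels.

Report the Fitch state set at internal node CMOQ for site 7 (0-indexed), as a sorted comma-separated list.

A,G,T

[col 0] CO: children C:{G}, O:{G} ∩→ {G}; cost 0
[col 0] MQ: children M:{A}, Q:{G} ∪→ {A,G}; cost 1
[col 0] CMOQ: children CO:{G}, MQ:{A,G} ∩→ {G}; cost 0
[col 1] CO: children C:{T}, O:{A} ∪→ {A,T}; cost 1
[col 1] MQ: children M:{A}, Q:{C} ∪→ {A,C}; cost 1
[col 1] CMOQ: children CO:{A,T}, MQ:{A,C} ∩→ {A}; cost 0
[col 2] CO: children C:{T}, O:{T} ∩→ {T}; cost 0
[col 2] MQ: children M:{A}, Q:{T} ∪→ {A,T}; cost 1
[col 2] CMOQ: children CO:{T}, MQ:{A,T} ∩→ {T}; cost 0
[col 3] CO: children C:{G}, O:{G} ∩→ {G}; cost 0
[col 3] MQ: children M:{T}, Q:{T} ∩→ {T}; cost 0
[col 3] CMOQ: children CO:{G}, MQ:{T} ∪→ {G,T}; cost 1
[col 4] CO: children C:{A}, O:{C} ∪→ {A,C}; cost 1
[col 4] MQ: children M:{T}, Q:{G} ∪→ {G,T}; cost 1
[col 4] CMOQ: children CO:{A,C}, MQ:{G,T} ∪→ {A,C,G,T}; cost 1
[col 5] CO: children C:{T}, O:{G} ∪→ {G,T}; cost 1
[col 5] MQ: children M:{T}, Q:{T} ∩→ {T}; cost 0
[col 5] CMOQ: children CO:{G,T}, MQ:{T} ∩→ {T}; cost 0
[col 6] CO: children C:{T}, O:{C} ∪→ {C,T}; cost 1
[col 6] MQ: children M:{G}, Q:{C} ∪→ {C,G}; cost 1
[col 6] CMOQ: children CO:{C,T}, MQ:{C,G} ∩→ {C}; cost 0
[col 7] CO: children C:{T}, O:{A} ∪→ {A,T}; cost 1
[col 7] MQ: children M:{G}, Q:{G} ∩→ {G}; cost 0
[col 7] CMOQ: children CO:{A,T}, MQ:{G} ∪→ {A,G,T}; cost 1
per-site changes: [1, 2, 1, 1, 3, 1, 2, 2]; total = 13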